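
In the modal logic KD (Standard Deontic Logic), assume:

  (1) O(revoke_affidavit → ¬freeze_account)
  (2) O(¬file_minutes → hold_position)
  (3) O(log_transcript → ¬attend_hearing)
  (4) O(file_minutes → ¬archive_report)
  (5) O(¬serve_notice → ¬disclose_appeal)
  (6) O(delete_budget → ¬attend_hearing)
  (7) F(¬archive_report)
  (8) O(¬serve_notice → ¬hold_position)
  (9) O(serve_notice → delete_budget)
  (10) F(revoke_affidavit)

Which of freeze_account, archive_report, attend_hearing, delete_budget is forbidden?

Premise 7 is F(¬archive_report), i.e. O(archive_report).
Premise 4, O(file_minutes → ¬archive_report), contraposes to O(archive_report → ¬file_minutes); with O(archive_report) we get O(¬file_minutes).
From O(¬file_minutes) and premise 2, O(¬file_minutes → hold_position), we obtain O(hold_position).
Premise 8, O(¬serve_notice → ¬hold_position), contraposes to O(hold_position → serve_notice); with O(hold_position) we get O(serve_notice).
From O(serve_notice) and premise 9, O(serve_notice → delete_budget), we obtain O(delete_budget).
Premise 6 is O(delete_budget → ¬attend_hearing); since O(delete_budget), deontic closure gives O(¬attend_hearing).
So O(¬attend_hearing) holds, i.e. attend_hearing is forbidden. None of the other listed options is forbidden under the premises.

attend_hearing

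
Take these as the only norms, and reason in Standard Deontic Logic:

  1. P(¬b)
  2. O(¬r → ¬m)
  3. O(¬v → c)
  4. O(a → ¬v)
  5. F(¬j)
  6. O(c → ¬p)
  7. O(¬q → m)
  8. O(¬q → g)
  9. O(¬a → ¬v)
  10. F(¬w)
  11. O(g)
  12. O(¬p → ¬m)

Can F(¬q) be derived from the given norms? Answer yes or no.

Yes

Premises 9 and 4 cover both cases: O(¬a → ¬v) and O(a → ¬v). Since ¬a ∨ a is a tautology, O(¬v) follows.
With premise 3, O(¬v → c), the K-axiom yields O(c).
From O(c) and premise 6, O(c → ¬p), we obtain O(¬p).
With premise 12, O(¬p → ¬m), the K-axiom yields O(¬m).
The contrapositive of premise 7 (O(¬q → m)) is O(¬m → q), and O(¬m) is already established, so O(q).
Premises 1, 2, 5, 8, 10, 11 do not contribute to this derivation.
So O(q) holds, i.e. F(¬q). The claim follows.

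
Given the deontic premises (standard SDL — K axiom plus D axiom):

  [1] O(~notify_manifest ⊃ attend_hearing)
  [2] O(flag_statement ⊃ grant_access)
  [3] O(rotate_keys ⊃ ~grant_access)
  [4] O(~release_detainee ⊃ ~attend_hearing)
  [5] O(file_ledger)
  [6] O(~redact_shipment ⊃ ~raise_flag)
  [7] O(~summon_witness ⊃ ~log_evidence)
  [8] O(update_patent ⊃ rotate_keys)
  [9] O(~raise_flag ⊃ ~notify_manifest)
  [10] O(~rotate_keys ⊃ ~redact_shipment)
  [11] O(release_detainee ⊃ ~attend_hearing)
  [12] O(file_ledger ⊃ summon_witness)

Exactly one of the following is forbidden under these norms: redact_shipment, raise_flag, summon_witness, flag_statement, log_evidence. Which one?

By case analysis on ~release_detainee: premise 4 gives O(~release_detainee ⊃ ~attend_hearing) and premise 11 gives O(release_detainee ⊃ ~attend_hearing), so O(~attend_hearing) either way.
Premise 1 is O(~notify_manifest ⊃ attend_hearing); contrapositively O(~attend_hearing ⊃ notify_manifest). Since O(~attend_hearing) holds, K gives O(notify_manifest).
The contrapositive of premise 9 (O(~raise_flag ⊃ ~notify_manifest)) is O(notify_manifest ⊃ raise_flag), and O(notify_manifest) is already established, so O(raise_flag).
Premise 6 is O(~redact_shipment ⊃ ~raise_flag); contrapositively O(raise_flag ⊃ redact_shipment). Since O(raise_flag) holds, K gives O(redact_shipment).
Premise 10 is O(~rotate_keys ⊃ ~redact_shipment); contrapositively O(redact_shipment ⊃ rotate_keys). Since O(redact_shipment) holds, K gives O(rotate_keys).
With premise 3, O(rotate_keys ⊃ ~grant_access), the K-axiom yields O(~grant_access).
Premise 2, O(flag_statement ⊃ grant_access), contraposes to O(~grant_access ⊃ ~flag_statement); with O(~grant_access) we get O(~flag_statement).
So O(~flag_statement) holds, i.e. flag_statement is forbidden. None of the other listed options is forbidden under the premises.

flag_statement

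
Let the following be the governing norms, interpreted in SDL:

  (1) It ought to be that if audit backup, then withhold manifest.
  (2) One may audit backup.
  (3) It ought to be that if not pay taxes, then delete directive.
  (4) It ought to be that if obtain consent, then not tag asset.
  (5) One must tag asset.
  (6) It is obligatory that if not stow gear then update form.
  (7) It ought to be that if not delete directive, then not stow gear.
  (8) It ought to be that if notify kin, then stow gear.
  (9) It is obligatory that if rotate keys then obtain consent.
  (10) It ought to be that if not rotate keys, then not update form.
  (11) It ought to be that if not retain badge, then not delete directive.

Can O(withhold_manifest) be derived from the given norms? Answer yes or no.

No

Premise 1 is O(audit_backup → withhold_manifest), but O(audit_backup) is not derivable from the premises (the permission P(audit_backup) asserts only ¬O(¬audit_backup), not O(audit_backup)), so it does not yield O(withhold_manifest).
No other premise forces O(withhold_manifest). An ideal world satisfying every premise can still have withhold_manifest false, so O(withhold_manifest) is not derivable.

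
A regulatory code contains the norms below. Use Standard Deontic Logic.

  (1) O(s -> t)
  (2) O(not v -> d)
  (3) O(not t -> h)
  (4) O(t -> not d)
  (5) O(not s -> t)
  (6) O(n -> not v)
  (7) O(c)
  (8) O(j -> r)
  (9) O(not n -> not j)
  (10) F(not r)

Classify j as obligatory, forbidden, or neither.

Forbidden

By case analysis on not s: premise 5 gives O(not s -> t) and premise 1 gives O(s -> t), so O(t) either way.
With premise 4, O(t -> not d), the K-axiom yields O(not d).
Premise 2 is O(not v -> d); contrapositively O(not d -> v). Since O(not d) holds, K gives O(v).
Premise 6, O(n -> not v), contraposes to O(v -> not n); with O(v) we get O(not n).
Premise 9 is O(not n -> not j); since O(not n), deontic closure gives O(not j).
Premises 3, 7, 8, 10 do not contribute to this derivation.
Thus O(not j), which is F(j): j is forbidden.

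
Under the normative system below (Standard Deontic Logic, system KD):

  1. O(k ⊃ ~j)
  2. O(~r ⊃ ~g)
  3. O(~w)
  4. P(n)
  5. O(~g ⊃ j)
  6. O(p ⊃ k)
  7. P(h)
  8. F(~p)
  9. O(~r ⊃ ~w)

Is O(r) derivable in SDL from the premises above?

Yes

F(~p) at premise 8 means O(p).
Applying K to premise 6 (O(p ⊃ k)) and O(p) yields O(k).
Applying K to premise 1 (O(k ⊃ ~j)) and O(k) yields O(~j).
The contrapositive of premise 5 (O(~g ⊃ j)) is O(~j ⊃ g), and O(~j) is already established, so O(g).
Premise 2, O(~r ⊃ ~g), contraposes to O(g ⊃ r); with O(g) we get O(r).
Premises 3, 4, 7, 9 do not contribute to this derivation.
So O(r) follows.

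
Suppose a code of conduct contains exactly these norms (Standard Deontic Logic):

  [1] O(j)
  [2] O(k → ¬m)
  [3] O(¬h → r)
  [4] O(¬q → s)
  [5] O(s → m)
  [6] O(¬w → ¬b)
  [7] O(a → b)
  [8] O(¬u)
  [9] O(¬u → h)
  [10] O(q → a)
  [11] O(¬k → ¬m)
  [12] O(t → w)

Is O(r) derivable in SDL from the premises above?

Premise 3 is O(¬h → r), but O(¬h) is not derivable from the premises, so it does not yield O(r).
No other premise forces O(r). An ideal world satisfying every premise can still have r false, so O(r) is not derivable.

No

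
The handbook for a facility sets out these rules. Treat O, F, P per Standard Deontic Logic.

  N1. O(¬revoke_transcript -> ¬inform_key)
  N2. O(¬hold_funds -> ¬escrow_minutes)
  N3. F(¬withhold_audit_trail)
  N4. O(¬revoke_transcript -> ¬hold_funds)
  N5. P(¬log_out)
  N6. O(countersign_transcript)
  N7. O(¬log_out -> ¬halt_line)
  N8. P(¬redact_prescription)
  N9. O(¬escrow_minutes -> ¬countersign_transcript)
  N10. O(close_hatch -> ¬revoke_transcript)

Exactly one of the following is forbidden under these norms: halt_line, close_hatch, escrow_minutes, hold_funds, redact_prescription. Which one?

From premise 6 we have O(countersign_transcript).
The contrapositive of premise 9 (O(¬escrow_minutes -> ¬countersign_transcript)) is O(countersign_transcript -> escrow_minutes), and O(countersign_transcript) is already established, so O(escrow_minutes).
Premise 2 is O(¬hold_funds -> ¬escrow_minutes); contrapositively O(escrow_minutes -> hold_funds). Since O(escrow_minutes) holds, K gives O(hold_funds).
Premise 4, O(¬revoke_transcript -> ¬hold_funds), contraposes to O(hold_funds -> revoke_transcript); with O(hold_funds) we get O(revoke_transcript).
Premise 10, O(close_hatch -> ¬revoke_transcript), contraposes to O(revoke_transcript -> ¬close_hatch); with O(revoke_transcript) we get O(¬close_hatch).
So O(¬close_hatch) holds, i.e. close_hatch is forbidden. None of the other listed options is forbidden under the premises.

close_hatch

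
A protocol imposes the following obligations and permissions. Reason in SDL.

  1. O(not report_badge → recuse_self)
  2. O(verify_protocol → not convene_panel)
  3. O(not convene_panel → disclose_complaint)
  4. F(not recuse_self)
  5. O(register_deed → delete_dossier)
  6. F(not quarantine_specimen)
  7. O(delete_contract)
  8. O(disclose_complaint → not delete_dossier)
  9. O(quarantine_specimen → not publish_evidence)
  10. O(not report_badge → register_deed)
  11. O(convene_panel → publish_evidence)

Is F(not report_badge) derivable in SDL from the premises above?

Premise 6, F(not quarantine_specimen), is equivalent to O(quarantine_specimen).
From O(quarantine_specimen) and premise 9, O(quarantine_specimen → not publish_evidence), we obtain O(not publish_evidence).
Premise 11, O(convene_panel → publish_evidence), contraposes to O(not publish_evidence → not convene_panel); with O(not publish_evidence) we get O(not convene_panel).
Applying K to premise 3 (O(not convene_panel → disclose_complaint)) and O(not convene_panel) yields O(disclose_complaint).
With premise 8, O(disclose_complaint → not delete_dossier), the K-axiom yields O(not delete_dossier).
Premise 5 is O(register_deed → delete_dossier); contrapositively O(not delete_dossier → not register_deed). Since O(not delete_dossier) holds, K gives O(not register_deed).
Premise 10 is O(not report_badge → register_deed); contrapositively O(not register_deed → report_badge). Since O(not register_deed) holds, K gives O(report_badge).
Premises 1, 2, 4, 7 do not contribute to this derivation.
So O(report_badge) holds, i.e. F(not report_badge). The claim follows.

Yes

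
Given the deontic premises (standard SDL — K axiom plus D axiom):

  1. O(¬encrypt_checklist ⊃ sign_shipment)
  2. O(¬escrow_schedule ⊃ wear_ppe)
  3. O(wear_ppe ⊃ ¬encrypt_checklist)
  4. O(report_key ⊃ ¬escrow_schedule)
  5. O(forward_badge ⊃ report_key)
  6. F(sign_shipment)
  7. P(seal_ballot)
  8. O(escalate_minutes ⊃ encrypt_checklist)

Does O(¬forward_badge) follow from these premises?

Premise 6 is F(sign_shipment), i.e. O(¬sign_shipment).
Premise 1, O(¬encrypt_checklist ⊃ sign_shipment), contraposes to O(¬sign_shipment ⊃ encrypt_checklist); with O(¬sign_shipment) we get O(encrypt_checklist).
The contrapositive of premise 3 (O(wear_ppe ⊃ ¬encrypt_checklist)) is O(encrypt_checklist ⊃ ¬wear_ppe), and O(encrypt_checklist) is already established, so O(¬wear_ppe).
Premise 2, O(¬escrow_schedule ⊃ wear_ppe), contraposes to O(¬wear_ppe ⊃ escrow_schedule); with O(¬wear_ppe) we get O(escrow_schedule).
Premise 4 is O(report_key ⊃ ¬escrow_schedule); contrapositively O(escrow_schedule ⊃ ¬report_key). Since O(escrow_schedule) holds, K gives O(¬report_key).
Premise 5, O(forward_badge ⊃ report_key), contraposes to O(¬report_key ⊃ ¬forward_badge); with O(¬report_key) we get O(¬forward_badge).
Premises 7, 8 do not contribute to this derivation.
So O(¬forward_badge) follows.

Yes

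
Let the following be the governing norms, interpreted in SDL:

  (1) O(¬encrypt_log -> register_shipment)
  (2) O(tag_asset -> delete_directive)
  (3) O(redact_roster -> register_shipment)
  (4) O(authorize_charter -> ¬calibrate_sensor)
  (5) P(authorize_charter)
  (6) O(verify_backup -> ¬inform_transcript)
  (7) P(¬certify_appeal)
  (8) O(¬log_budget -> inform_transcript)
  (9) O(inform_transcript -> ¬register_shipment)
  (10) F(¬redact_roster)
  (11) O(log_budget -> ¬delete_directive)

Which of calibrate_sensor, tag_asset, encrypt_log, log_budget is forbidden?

Premise 10 is F(¬redact_roster), i.e. O(redact_roster).
Premise 3 is O(redact_roster -> register_shipment); since O(redact_roster), deontic closure gives O(register_shipment).
Premise 9, O(inform_transcript -> ¬register_shipment), contraposes to O(register_shipment -> ¬inform_transcript); with O(register_shipment) we get O(¬inform_transcript).
Premise 8 is O(¬log_budget -> inform_transcript); contrapositively O(¬inform_transcript -> log_budget). Since O(¬inform_transcript) holds, K gives O(log_budget).
Applying K to premise 11 (O(log_budget -> ¬delete_directive)) and O(log_budget) yields O(¬delete_directive).
The contrapositive of premise 2 (O(tag_asset -> delete_directive)) is O(¬delete_directive -> ¬tag_asset), and O(¬delete_directive) is already established, so O(¬tag_asset).
So O(¬tag_asset) holds, i.e. tag_asset is forbidden. None of the other listed options is forbidden under the premises.

tag_asset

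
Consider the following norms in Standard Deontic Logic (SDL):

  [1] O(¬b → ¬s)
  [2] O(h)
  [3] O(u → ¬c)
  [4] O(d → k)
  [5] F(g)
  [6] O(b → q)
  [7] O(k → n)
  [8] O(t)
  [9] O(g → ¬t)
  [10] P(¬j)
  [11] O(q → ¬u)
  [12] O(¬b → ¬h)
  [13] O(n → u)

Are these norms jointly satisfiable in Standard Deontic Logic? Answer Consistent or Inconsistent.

Consistent

Premise 9 is O(g → ¬t), but O(g) is not derivable from the premises, so it does not yield O(¬t).
So O(¬t) is not derivable, and the apparent clash with O(t) does not arise.
A world satisfying every obligation exists (e.g. b=true, c=false, d=false, g=false, h=true, j=false, k=false, n=false, q=true, s=false, t=true, u=false); no atom is both obligatory and forbidden, so the set is consistent.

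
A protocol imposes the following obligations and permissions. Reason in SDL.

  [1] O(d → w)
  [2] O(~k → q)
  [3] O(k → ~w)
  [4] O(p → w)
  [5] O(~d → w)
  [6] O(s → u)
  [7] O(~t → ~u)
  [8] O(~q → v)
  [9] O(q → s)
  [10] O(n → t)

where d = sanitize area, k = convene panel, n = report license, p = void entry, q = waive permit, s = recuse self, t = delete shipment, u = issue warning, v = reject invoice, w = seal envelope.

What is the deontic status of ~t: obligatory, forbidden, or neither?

Forbidden

Premises 5 and 1 are O(~d → w) and O(d → w); every ideal world satisfies ~d or d, so in either case w holds — hence O(w).
The contrapositive of premise 3 (O(k → ~w)) is O(w → ~k), and O(w) is already established, so O(~k).
Premise 2 is O(~k → q); since O(~k), deontic closure gives O(q).
From O(q) and premise 9, O(q → s), we obtain O(s).
Premise 6 is O(s → u); since O(s), deontic closure gives O(u).
Premise 7, O(~t → ~u), contraposes to O(u → t); with O(u) we get O(t).
Premises 4, 8, 10 do not contribute to this derivation.
Thus O(t), which is F(~t): ~t is forbidden.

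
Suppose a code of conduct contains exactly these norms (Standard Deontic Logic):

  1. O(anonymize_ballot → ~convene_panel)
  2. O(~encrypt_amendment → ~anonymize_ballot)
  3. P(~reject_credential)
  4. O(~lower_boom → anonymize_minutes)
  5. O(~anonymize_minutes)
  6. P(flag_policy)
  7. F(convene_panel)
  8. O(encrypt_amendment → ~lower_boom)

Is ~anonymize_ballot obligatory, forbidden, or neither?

Premise 5 states O(~anonymize_minutes) outright.
Premise 4, O(~lower_boom → anonymize_minutes), contraposes to O(~anonymize_minutes → lower_boom); with O(~anonymize_minutes) we get O(lower_boom).
Premise 8, O(encrypt_amendment → ~lower_boom), contraposes to O(lower_boom → ~encrypt_amendment); with O(lower_boom) we get O(~encrypt_amendment).
With premise 2, O(~encrypt_amendment → ~anonymize_ballot), the K-axiom yields O(~anonymize_ballot).
Premises 1, 3, 6, 7 do not contribute to this derivation.
Hence ~anonymize_ballot is obligatory.

Obligatory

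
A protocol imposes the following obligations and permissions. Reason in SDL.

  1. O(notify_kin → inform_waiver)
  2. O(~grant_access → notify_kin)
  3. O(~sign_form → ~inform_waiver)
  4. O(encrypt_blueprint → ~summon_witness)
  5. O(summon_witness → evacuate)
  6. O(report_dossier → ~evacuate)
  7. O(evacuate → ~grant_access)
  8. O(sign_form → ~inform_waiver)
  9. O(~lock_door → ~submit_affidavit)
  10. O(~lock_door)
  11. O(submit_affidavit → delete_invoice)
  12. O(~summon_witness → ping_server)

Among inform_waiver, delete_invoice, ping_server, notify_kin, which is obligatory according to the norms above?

Premises 3 and 8 are O(~sign_form → ~inform_waiver) and O(sign_form → ~inform_waiver); every ideal world satisfies ~sign_form or sign_form, so in either case ~inform_waiver holds — hence O(~inform_waiver).
Premise 1 is O(notify_kin → inform_waiver); contrapositively O(~inform_waiver → ~notify_kin). Since O(~inform_waiver) holds, K gives O(~notify_kin).
The contrapositive of premise 2 (O(~grant_access → notify_kin)) is O(~notify_kin → grant_access), and O(~notify_kin) is already established, so O(grant_access).
Premise 7 is O(evacuate → ~grant_access); contrapositively O(grant_access → ~evacuate). Since O(grant_access) holds, K gives O(~evacuate).
Premise 5, O(summon_witness → evacuate), contraposes to O(~evacuate → ~summon_witness); with O(~evacuate) we get O(~summon_witness).
Premise 12 is O(~summon_witness → ping_server); since O(~summon_witness), deontic closure gives O(ping_server).
So O(ping_server) holds — ping_server is obligatory. None of the other listed options is made obligatory by any chain of premises.

ping_server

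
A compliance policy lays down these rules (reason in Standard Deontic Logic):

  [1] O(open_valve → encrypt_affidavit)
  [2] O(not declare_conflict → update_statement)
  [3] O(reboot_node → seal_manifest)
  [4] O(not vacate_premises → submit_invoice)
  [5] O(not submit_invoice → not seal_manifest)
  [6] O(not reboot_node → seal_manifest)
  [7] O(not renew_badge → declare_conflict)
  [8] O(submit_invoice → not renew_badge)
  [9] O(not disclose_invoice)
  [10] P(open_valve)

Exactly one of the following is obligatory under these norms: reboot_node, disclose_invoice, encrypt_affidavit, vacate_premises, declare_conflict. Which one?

Premises 6 and 3 cover both cases: O(not reboot_node → seal_manifest) and O(reboot_node → seal_manifest). Since not reboot_node ∨ reboot_node is a tautology, O(seal_manifest) follows.
The contrapositive of premise 5 (O(not submit_invoice → not seal_manifest)) is O(seal_manifest → submit_invoice), and O(seal_manifest) is already established, so O(submit_invoice).
From O(submit_invoice) and premise 8, O(submit_invoice → not renew_badge), we obtain O(not renew_badge).
From O(not renew_badge) and premise 7, O(not renew_badge → declare_conflict), we obtain O(declare_conflict).
So O(declare_conflict) holds — declare_conflict is obligatory. None of the other listed options is made obligatory by any chain of premises.

declare_conflict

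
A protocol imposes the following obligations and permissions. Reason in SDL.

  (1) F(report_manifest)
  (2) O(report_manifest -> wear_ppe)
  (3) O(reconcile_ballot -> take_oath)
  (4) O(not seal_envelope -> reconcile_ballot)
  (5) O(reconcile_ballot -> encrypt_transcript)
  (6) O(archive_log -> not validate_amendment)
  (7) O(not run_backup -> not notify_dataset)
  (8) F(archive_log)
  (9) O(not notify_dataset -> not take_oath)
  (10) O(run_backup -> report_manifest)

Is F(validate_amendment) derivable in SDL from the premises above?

Premise 6 is O(archive_log -> not validate_amendment), but O(archive_log) is not derivable from the premises, so it does not yield O(not validate_amendment).
No other premise forces O(not validate_amendment). An ideal world satisfying every premise can still have validate_amendment true, so F(validate_amendment) is not derivable.

No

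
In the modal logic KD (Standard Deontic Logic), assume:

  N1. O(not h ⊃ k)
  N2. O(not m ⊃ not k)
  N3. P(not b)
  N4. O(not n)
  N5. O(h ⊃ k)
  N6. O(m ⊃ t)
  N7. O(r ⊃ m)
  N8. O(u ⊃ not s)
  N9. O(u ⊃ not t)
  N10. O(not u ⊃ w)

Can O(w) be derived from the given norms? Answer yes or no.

Premises 1 and 5 are O(not h ⊃ k) and O(h ⊃ k); every ideal world satisfies not h or h, so in either case k holds — hence O(k).
The contrapositive of premise 2 (O(not m ⊃ not k)) is O(k ⊃ m), and O(k) is already established, so O(m).
With premise 6, O(m ⊃ t), the K-axiom yields O(t).
The contrapositive of premise 9 (O(u ⊃ not t)) is O(t ⊃ not u), and O(t) is already established, so O(not u).
Applying K to premise 10 (O(not u ⊃ w)) and O(not u) yields O(w).
Premises 3, 4, 7, 8 do not contribute to this derivation.
So O(w) follows.

Yes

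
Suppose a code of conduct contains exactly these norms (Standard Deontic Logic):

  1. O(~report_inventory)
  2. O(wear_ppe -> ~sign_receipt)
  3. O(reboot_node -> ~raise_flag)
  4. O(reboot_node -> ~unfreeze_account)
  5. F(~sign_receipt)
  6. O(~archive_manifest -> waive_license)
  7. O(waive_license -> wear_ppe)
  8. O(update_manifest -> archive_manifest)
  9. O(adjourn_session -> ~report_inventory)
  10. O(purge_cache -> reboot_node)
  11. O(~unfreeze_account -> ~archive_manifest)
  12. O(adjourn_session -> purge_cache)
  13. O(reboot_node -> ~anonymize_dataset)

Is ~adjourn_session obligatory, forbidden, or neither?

Obligatory

F(~sign_receipt) at premise 5 means O(sign_receipt).
The contrapositive of premise 2 (O(wear_ppe -> ~sign_receipt)) is O(sign_receipt -> ~wear_ppe), and O(sign_receipt) is already established, so O(~wear_ppe).
Premise 7, O(waive_license -> wear_ppe), contraposes to O(~wear_ppe -> ~waive_license); with O(~wear_ppe) we get O(~waive_license).
Premise 6 is O(~archive_manifest -> waive_license); contrapositively O(~waive_license -> archive_manifest). Since O(~waive_license) holds, K gives O(archive_manifest).
The contrapositive of premise 11 (O(~unfreeze_account -> ~archive_manifest)) is O(archive_manifest -> unfreeze_account), and O(archive_manifest) is already established, so O(unfreeze_account).
Premise 4 is O(reboot_node -> ~unfreeze_account); contrapositively O(unfreeze_account -> ~reboot_node). Since O(unfreeze_account) holds, K gives O(~reboot_node).
Premise 10 is O(purge_cache -> reboot_node); contrapositively O(~reboot_node -> ~purge_cache). Since O(~reboot_node) holds, K gives O(~purge_cache).
The contrapositive of premise 12 (O(adjourn_session -> purge_cache)) is O(~purge_cache -> ~adjourn_session), and O(~purge_cache) is already established, so O(~adjourn_session).
Premises 1, 3, 8, 9, 13 do not contribute to this derivation.
Hence ~adjourn_session is obligatory.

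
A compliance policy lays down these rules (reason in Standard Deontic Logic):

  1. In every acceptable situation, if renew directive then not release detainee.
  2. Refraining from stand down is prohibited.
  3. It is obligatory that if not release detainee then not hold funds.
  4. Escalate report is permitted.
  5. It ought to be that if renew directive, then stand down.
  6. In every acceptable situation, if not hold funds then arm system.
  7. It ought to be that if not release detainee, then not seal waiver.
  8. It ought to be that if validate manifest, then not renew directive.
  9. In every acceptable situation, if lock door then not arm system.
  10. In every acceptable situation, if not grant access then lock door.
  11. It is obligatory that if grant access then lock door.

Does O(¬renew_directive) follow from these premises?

Yes

Premises 11 and 10 cover both cases: O(grant_access → lock_door) and O(¬grant_access → lock_door). Since grant_access ∨ ¬grant_access is a tautology, O(lock_door) follows.
With premise 9, O(lock_door → ¬arm_system), the K-axiom yields O(¬arm_system).
The contrapositive of premise 6 (O(¬hold_funds → arm_system)) is O(¬arm_system → hold_funds), and O(¬arm_system) is already established, so O(hold_funds).
Premise 3 is O(¬release_detainee → ¬hold_funds); contrapositively O(hold_funds → release_detainee). Since O(hold_funds) holds, K gives O(release_detainee).
Premise 1, O(renew_directive → ¬release_detainee), contraposes to O(release_detainee → ¬renew_directive); with O(release_detainee) we get O(¬renew_directive).
Premises 2, 4, 5, 7, 8 do not contribute to this derivation.
So O(¬renew_directive) follows.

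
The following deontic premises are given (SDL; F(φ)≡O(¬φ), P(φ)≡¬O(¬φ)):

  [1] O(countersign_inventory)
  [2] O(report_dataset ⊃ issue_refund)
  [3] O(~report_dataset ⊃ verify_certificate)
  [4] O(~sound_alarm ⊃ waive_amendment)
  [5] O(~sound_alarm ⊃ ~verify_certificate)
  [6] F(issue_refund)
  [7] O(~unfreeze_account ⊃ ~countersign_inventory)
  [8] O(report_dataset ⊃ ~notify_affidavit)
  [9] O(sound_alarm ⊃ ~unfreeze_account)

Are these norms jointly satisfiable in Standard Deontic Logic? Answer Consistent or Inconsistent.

Premise 6 is F(issue_refund), i.e. O(~issue_refund).
Premise 2 is O(report_dataset ⊃ issue_refund); contrapositively O(~issue_refund ⊃ ~report_dataset). Since O(~issue_refund) holds, K gives O(~report_dataset).
Applying K to premise 3 (O(~report_dataset ⊃ verify_certificate)) and O(~report_dataset) yields O(verify_certificate).
Premise 5 is O(~sound_alarm ⊃ ~verify_certificate); contrapositively O(verify_certificate ⊃ sound_alarm). Since O(verify_certificate) holds, K gives O(sound_alarm).
Premise 9 is O(sound_alarm ⊃ ~unfreeze_account); since O(sound_alarm), deontic closure gives O(~unfreeze_account).
Premise 7 is O(~unfreeze_account ⊃ ~countersign_inventory); since O(~unfreeze_account), deontic closure gives O(~countersign_inventory).
Yet premise 1 states O(countersign_inventory).
We now have both O(~countersign_inventory) and O(countersign_inventory) — countersign_inventory is simultaneously obligatory and forbidden, violating the D-axiom.

Inconsistent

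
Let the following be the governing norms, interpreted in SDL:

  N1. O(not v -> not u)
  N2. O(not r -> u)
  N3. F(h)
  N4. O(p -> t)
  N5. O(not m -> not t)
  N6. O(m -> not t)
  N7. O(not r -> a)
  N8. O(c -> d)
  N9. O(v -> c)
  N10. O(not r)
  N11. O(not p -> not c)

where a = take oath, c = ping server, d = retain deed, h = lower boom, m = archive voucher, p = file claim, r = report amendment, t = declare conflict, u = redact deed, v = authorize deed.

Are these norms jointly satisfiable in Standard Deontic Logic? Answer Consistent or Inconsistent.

Premises 5 and 6 are O(not m -> not t) and O(m -> not t); every ideal world satisfies not m or m, so in either case not t holds — hence O(not t).
The contrapositive of premise 4 (O(p -> t)) is O(not t -> not p), and O(not t) is already established, so O(not p).
Premise 11 is O(not p -> not c); since O(not p), deontic closure gives O(not c).
The contrapositive of premise 9 (O(v -> c)) is O(not c -> not v), and O(not c) is already established, so O(not v).
Applying K to premise 1 (O(not v -> not u)) and O(not v) yields O(not u).
Premise 2 is O(not r -> u); contrapositively O(not u -> r). Since O(not u) holds, K gives O(r).
However, premise 10 gives O(not r).
We now have both O(r) and O(not r) — r is simultaneously obligatory and forbidden, violating the D-axiom.

Inconsistent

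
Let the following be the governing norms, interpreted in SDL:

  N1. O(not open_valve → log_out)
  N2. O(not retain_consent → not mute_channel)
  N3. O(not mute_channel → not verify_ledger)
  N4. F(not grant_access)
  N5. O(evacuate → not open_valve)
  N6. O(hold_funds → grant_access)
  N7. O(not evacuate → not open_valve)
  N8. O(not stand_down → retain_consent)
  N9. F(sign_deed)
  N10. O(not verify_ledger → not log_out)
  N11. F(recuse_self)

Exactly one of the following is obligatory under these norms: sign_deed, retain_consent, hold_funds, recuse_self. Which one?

retain_consent

Premises 5 and 7 cover both cases: O(evacuate → not open_valve) and O(not evacuate → not open_valve). Since evacuate ∨ not evacuate is a tautology, O(not open_valve) follows.
From O(not open_valve) and premise 1, O(not open_valve → log_out), we obtain O(log_out).
Premise 10 is O(not verify_ledger → not log_out); contrapositively O(log_out → verify_ledger). Since O(log_out) holds, K gives O(verify_ledger).
Premise 3, O(not mute_channel → not verify_ledger), contraposes to O(verify_ledger → mute_channel); with O(verify_ledger) we get O(mute_channel).
The contrapositive of premise 2 (O(not retain_consent → not mute_channel)) is O(mute_channel → retain_consent), and O(mute_channel) is already established, so O(retain_consent).
So O(retain_consent) holds — retain_consent is obligatory. None of the other listed options is made obligatory by any chain of premises.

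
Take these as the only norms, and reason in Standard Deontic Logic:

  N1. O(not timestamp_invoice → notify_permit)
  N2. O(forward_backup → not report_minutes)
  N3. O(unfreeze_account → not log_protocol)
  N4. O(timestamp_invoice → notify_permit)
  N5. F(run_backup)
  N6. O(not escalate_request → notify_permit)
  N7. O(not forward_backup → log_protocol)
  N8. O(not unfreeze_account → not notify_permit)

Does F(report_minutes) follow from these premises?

Premises 4 and 1 cover both cases: O(timestamp_invoice → notify_permit) and O(not timestamp_invoice → notify_permit). Since timestamp_invoice ∨ not timestamp_invoice is a tautology, O(notify_permit) follows.
Premise 8 is O(not unfreeze_account → not notify_permit); contrapositively O(notify_permit → unfreeze_account). Since O(notify_permit) holds, K gives O(unfreeze_account).
Applying K to premise 3 (O(unfreeze_account → not log_protocol)) and O(unfreeze_account) yields O(not log_protocol).
Premise 7, O(not forward_backup → log_protocol), contraposes to O(not log_protocol → forward_backup); with O(not log_protocol) we get O(forward_backup).
Premise 2 is O(forward_backup → not report_minutes); since O(forward_backup), deontic closure gives O(not report_minutes).
Premises 5, 6 do not contribute to this derivation.
So O(not report_minutes) holds, i.e. F(report_minutes). The claim follows.

Yes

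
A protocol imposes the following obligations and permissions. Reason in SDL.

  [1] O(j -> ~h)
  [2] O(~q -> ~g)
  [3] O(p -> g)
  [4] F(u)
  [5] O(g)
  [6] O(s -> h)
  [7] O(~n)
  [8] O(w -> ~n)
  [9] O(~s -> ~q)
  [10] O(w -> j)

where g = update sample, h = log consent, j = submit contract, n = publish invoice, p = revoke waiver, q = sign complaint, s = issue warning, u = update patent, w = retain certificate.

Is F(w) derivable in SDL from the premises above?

Yes

From premise 5 we have O(g).
Premise 2 is O(~q -> ~g); contrapositively O(g -> q). Since O(g) holds, K gives O(q).
The contrapositive of premise 9 (O(~s -> ~q)) is O(q -> s), and O(q) is already established, so O(s).
With premise 6, O(s -> h), the K-axiom yields O(h).
Premise 1, O(j -> ~h), contraposes to O(h -> ~j); with O(h) we get O(~j).
Premise 10 is O(w -> j); contrapositively O(~j -> ~w). Since O(~j) holds, K gives O(~w).
Premises 3, 4, 7, 8 do not contribute to this derivation.
So O(~w) holds, i.e. F(w). The claim follows.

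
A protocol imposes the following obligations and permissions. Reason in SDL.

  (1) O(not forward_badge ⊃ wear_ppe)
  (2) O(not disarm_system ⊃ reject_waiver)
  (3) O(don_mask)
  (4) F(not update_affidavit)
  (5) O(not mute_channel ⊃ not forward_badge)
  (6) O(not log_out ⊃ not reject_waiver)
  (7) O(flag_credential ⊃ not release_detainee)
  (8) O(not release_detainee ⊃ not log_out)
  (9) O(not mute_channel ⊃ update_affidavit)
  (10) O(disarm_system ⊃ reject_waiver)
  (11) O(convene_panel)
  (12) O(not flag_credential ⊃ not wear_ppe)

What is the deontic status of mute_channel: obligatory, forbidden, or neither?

Obligatory

Premises 10 and 2 cover both cases: O(disarm_system ⊃ reject_waiver) and O(not disarm_system ⊃ reject_waiver). Since disarm_system ∨ not disarm_system is a tautology, O(reject_waiver) follows.
The contrapositive of premise 6 (O(not log_out ⊃ not reject_waiver)) is O(reject_waiver ⊃ log_out), and O(reject_waiver) is already established, so O(log_out).
Premise 8 is O(not release_detainee ⊃ not log_out); contrapositively O(log_out ⊃ release_detainee). Since O(log_out) holds, K gives O(release_detainee).
Premise 7 is O(flag_credential ⊃ not release_detainee); contrapositively O(release_detainee ⊃ not flag_credential). Since O(release_detainee) holds, K gives O(not flag_credential).
From O(not flag_credential) and premise 12, O(not flag_credential ⊃ not wear_ppe), we obtain O(not wear_ppe).
The contrapositive of premise 1 (O(not forward_badge ⊃ wear_ppe)) is O(not wear_ppe ⊃ forward_badge), and O(not wear_ppe) is already established, so O(forward_badge).
Premise 5, O(not mute_channel ⊃ not forward_badge), contraposes to O(forward_badge ⊃ mute_channel); with O(forward_badge) we get O(mute_channel).
Premises 3, 4, 9, 11 do not contribute to this derivation.
Hence mute_channel is obligatory.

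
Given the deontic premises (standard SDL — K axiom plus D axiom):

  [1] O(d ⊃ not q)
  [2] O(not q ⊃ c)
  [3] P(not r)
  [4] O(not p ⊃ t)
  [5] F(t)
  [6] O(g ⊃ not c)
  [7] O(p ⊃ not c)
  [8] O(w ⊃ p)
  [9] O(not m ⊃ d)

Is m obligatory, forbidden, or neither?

Obligatory

F(t) at premise 5 means O(not t).
Premise 4, O(not p ⊃ t), contraposes to O(not t ⊃ p); with O(not t) we get O(p).
Applying K to premise 7 (O(p ⊃ not c)) and O(p) yields O(not c).
Premise 2 is O(not q ⊃ c); contrapositively O(not c ⊃ q). Since O(not c) holds, K gives O(q).
The contrapositive of premise 1 (O(d ⊃ not q)) is O(q ⊃ not d), and O(q) is already established, so O(not d).
Premise 9 is O(not m ⊃ d); contrapositively O(not d ⊃ m). Since O(not d) holds, K gives O(m).
Premises 3, 6, 8 do not contribute to this derivation.
Hence m is obligatory.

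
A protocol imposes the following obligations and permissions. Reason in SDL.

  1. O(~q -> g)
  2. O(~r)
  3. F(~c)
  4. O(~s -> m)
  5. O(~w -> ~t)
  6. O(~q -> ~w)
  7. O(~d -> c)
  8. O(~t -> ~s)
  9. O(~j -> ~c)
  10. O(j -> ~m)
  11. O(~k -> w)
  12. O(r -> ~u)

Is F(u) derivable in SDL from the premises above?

Premise 12 is O(r -> ~u), but O(r) is not derivable from the premises, so it does not yield O(~u).
No other premise forces O(~u). An ideal world satisfying every premise can still have u true, so F(u) is not derivable.

No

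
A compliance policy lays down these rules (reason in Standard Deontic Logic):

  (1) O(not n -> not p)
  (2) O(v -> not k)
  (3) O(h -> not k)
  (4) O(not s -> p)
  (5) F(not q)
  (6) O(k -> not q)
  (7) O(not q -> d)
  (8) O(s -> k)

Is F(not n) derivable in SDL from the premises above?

Yes

Premise 5, F(not q), is equivalent to O(q).
The contrapositive of premise 6 (O(k -> not q)) is O(q -> not k), and O(q) is already established, so O(not k).
Premise 8 is O(s -> k); contrapositively O(not k -> not s). Since O(not k) holds, K gives O(not s).
Applying K to premise 4 (O(not s -> p)) and O(not s) yields O(p).
Premise 1 is O(not n -> not p); contrapositively O(p -> n). Since O(p) holds, K gives O(n).
Premises 2, 3, 7 do not contribute to this derivation.
So O(n) holds, i.e. F(not n). The claim follows.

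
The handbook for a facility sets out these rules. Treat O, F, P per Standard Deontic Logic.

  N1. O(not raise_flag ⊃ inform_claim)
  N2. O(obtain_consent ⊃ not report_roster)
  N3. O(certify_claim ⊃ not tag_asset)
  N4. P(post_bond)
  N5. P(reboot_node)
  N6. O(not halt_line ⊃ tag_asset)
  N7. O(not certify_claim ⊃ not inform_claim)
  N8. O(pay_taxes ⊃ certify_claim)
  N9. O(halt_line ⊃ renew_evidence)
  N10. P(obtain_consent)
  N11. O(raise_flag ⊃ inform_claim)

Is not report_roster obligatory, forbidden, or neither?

Premise 2 is O(obtain_consent ⊃ not report_roster), but O(obtain_consent) is not derivable from the premises (the permission P(obtain_consent) asserts only not O(not obtain_consent), not O(obtain_consent)), so it does not yield O(not report_roster).
No premise or chain of K-axiom applications forces O(not report_roster), and none forces O(report_roster). So not report_roster is neither obligatory nor forbidden under these norms.

Neither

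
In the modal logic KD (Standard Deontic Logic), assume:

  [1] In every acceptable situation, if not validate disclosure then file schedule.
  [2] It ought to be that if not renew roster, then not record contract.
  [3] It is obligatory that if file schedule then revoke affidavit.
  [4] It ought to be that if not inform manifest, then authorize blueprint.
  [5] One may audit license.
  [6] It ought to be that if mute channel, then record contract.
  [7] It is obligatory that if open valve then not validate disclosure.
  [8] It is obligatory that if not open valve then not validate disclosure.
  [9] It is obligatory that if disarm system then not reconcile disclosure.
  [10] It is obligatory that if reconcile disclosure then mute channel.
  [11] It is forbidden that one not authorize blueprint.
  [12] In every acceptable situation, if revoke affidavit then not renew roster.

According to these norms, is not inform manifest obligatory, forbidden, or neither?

Neither

Premise 4 is O(¬inform_manifest → authorize_blueprint); even if O(authorize_blueprint) held, inferring O(¬inform_manifest) would be affirming the consequent — invalid.
No premise or chain of K-axiom applications forces O(¬inform_manifest), and none forces O(inform_manifest). So ¬inform_manifest is neither obligatory nor forbidden under these norms.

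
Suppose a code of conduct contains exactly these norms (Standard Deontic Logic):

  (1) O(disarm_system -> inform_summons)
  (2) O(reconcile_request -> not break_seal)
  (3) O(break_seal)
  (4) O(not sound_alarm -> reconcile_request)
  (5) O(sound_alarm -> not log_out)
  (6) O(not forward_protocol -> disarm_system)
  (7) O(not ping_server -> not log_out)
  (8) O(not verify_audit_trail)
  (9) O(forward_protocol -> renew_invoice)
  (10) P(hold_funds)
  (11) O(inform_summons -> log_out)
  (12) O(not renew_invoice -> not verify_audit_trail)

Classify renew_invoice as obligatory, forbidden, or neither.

Premise 3 states O(break_seal) outright.
The contrapositive of premise 2 (O(reconcile_request -> not break_seal)) is O(break_seal -> not reconcile_request), and O(break_seal) is already established, so O(not reconcile_request).
Premise 4 is O(not sound_alarm -> reconcile_request); contrapositively O(not reconcile_request -> sound_alarm). Since O(not reconcile_request) holds, K gives O(sound_alarm).
From O(sound_alarm) and premise 5, O(sound_alarm -> not log_out), we obtain O(not log_out).
The contrapositive of premise 11 (O(inform_summons -> log_out)) is O(not log_out -> not inform_summons), and O(not log_out) is already established, so O(not inform_summons).
Premise 1, O(disarm_system -> inform_summons), contraposes to O(not inform_summons -> not disarm_system); with O(not inform_summons) we get O(not disarm_system).
Premise 6, O(not forward_protocol -> disarm_system), contraposes to O(not disarm_system -> forward_protocol); with O(not disarm_system) we get O(forward_protocol).
Premise 9 is O(forward_protocol -> renew_invoice); since O(forward_protocol), deontic closure gives O(renew_invoice).
Premises 7, 8, 10, 12 do not contribute to this derivation.
Hence renew_invoice is obligatory.

Obligatory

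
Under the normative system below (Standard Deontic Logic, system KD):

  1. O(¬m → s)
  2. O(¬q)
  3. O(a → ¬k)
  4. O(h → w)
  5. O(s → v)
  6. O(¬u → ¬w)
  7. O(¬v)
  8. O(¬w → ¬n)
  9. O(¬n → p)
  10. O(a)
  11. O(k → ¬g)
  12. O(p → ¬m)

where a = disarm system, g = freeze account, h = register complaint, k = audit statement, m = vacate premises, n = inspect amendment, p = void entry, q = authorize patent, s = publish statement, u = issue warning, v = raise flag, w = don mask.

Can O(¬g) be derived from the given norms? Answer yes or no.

Premise 11 is O(k → ¬g), but O(k) is not derivable from the premises, so it does not yield O(¬g).
No other premise forces O(¬g). An ideal world satisfying every premise can still have ¬g false, so O(¬g) is not derivable.

No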